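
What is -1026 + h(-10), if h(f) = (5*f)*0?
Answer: -1026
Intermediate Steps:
h(f) = 0
-1026 + h(-10) = -1026 + 0 = -1026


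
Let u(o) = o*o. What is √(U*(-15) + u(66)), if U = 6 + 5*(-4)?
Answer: √4566 ≈ 67.572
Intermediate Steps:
U = -14 (U = 6 - 20 = -14)
u(o) = o²
√(U*(-15) + u(66)) = √(-14*(-15) + 66²) = √(210 + 4356) = √4566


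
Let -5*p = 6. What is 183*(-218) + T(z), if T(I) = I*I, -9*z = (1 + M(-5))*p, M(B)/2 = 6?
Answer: -8975474/225 ≈ -39891.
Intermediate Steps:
p = -6/5 (p = -⅕*6 = -6/5 ≈ -1.2000)
M(B) = 12 (M(B) = 2*6 = 12)
z = 26/15 (z = -(1 + 12)*(-6)/(9*5) = -13*(-6)/(9*5) = -⅑*(-78/5) = 26/15 ≈ 1.7333)
T(I) = I²
183*(-218) + T(z) = 183*(-218) + (26/15)² = -39894 + 676/225 = -8975474/225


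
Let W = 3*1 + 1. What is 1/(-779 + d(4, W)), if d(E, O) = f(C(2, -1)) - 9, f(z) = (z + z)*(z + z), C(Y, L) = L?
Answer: -1/784 ≈ -0.0012755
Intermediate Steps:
f(z) = 4*z² (f(z) = (2*z)*(2*z) = 4*z²)
W = 4 (W = 3 + 1 = 4)
d(E, O) = -5 (d(E, O) = 4*(-1)² - 9 = 4*1 - 9 = 4 - 9 = -5)
1/(-779 + d(4, W)) = 1/(-779 - 5) = 1/(-784) = -1/784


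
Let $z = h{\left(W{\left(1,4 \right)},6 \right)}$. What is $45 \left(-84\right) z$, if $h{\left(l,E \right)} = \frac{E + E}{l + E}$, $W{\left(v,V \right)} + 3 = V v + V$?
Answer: $- \frac{45360}{11} \approx -4123.6$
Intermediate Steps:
$W{\left(v,V \right)} = -3 + V + V v$ ($W{\left(v,V \right)} = -3 + \left(V v + V\right) = -3 + \left(V + V v\right) = -3 + V + V v$)
$h{\left(l,E \right)} = \frac{2 E}{E + l}$
$z = \frac{12}{11}$ ($z = 2 \cdot 6 \frac{1}{6 + \left(-3 + 4 + 4 \cdot 1\right)} = 2 \cdot 6 \frac{1}{6 + \left(-3 + 4 + 4\right)} = 2 \cdot 6 \frac{1}{6 + 5} = 2 \cdot 6 \cdot \frac{1}{11} = \frac{12}{11} \approx 1.0909$)
$45 \left(-84\right) z = 45 \left(-84\right) \frac{12}{11} = \left(-3780\right) \frac{12}{11} = - \frac{45360}{11}$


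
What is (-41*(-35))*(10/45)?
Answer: 2870/9 ≈ 318.89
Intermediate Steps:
(-41*(-35))*(10/45) = 1435*(10*(1/45)) = 1435*(2/9) = 2870/9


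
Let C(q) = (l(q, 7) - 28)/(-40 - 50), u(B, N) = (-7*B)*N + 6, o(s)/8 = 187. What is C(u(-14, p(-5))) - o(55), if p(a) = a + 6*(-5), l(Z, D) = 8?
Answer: -13462/9 ≈ -1495.8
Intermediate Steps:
o(s) = 1496 (o(s) = 8*187 = 1496)
p(a) = -30 + a (p(a) = a - 30 = -30 + a)
u(B, N) = 6 - 7*B*N (u(B, N) = -7*B*N + 6 = 6 - 7*B*N)
C(q) = 2/9 (C(q) = (8 - 28)/(-40 - 50) = -20/(-90) = -20*(-1/90) = 2/9)
C(u(-14, p(-5))) - o(55) = 2/9 - 1*1496 = 2/9 - 1496 = -13462/9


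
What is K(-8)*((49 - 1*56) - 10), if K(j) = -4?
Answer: 68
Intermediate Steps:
K(-8)*((49 - 1*56) - 10) = -4*((49 - 1*56) - 10) = -4*((49 - 56) - 10) = -4*(-7 - 10) = -4*(-17) = 68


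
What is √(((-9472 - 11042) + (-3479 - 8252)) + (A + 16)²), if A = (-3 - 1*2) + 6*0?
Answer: 2*I*√8031 ≈ 179.23*I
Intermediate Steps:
A = -5 (A = (-3 - 2) + 0 = -5 + 0 = -5)
√(((-9472 - 11042) + (-3479 - 8252)) + (A + 16)²) = √(((-9472 - 11042) + (-3479 - 8252)) + (-5 + 16)²) = √((-20514 - 11731) + 11²) = √(-32245 + 121) = √(-32124) = 2*I*√8031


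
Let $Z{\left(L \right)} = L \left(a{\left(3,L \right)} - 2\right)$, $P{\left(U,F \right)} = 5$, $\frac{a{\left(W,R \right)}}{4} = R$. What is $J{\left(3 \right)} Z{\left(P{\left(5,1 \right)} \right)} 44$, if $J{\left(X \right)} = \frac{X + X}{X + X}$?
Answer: $3960$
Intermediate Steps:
$a{\left(W,R \right)} = 4 R$
$J{\left(X \right)} = 1$ ($J{\left(X \right)} = \frac{2 X}{2 X} = 2 X \frac{1}{2 X} = 1$)
$Z{\left(L \right)} = L \left(-2 + 4 L\right)$ ($Z{\left(L \right)} = L \left(4 L - 2\right) = L \left(-2 + 4 L\right)$)
$J{\left(3 \right)} Z{\left(P{\left(5,1 \right)} \right)} 44 = 1 \cdot 2 \cdot 5 \left(-1 + 2 \cdot 5\right) 44 = 1 \cdot 2 \cdot 5 \left(-1 + 10\right) 44 = 1 \cdot 2 \cdot 5 \cdot 9 \cdot 44 = 1 \cdot 90 \cdot 44 = 90 \cdot 44 = 3960$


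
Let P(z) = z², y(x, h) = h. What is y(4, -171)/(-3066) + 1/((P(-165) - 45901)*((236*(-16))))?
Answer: 287119561/5148002048 ≈ 0.055773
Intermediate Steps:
y(4, -171)/(-3066) + 1/((P(-165) - 45901)*((236*(-16)))) = -171/(-3066) + 1/(((-165)² - 45901)*((236*(-16)))) = -171*(-1/3066) + 1/((27225 - 45901)*(-3776)) = 57/1022 - 1/3776/(-18676) = 57/1022 - 1/18676*(-1/3776) = 57/1022 + 1/70520576 = 287119561/5148002048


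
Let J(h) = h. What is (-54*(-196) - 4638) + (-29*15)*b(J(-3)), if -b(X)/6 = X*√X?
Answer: 5946 - 7830*I*√3 ≈ 5946.0 - 13562.0*I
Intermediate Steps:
b(X) = -6*X^(3/2) (b(X) = -6*X*√X = -6*X^(3/2))
(-54*(-196) - 4638) + (-29*15)*b(J(-3)) = (-54*(-196) - 4638) + (-29*15)*(-(-18)*I*√3) = (10584 - 4638) - (-2610)*(-3*I*√3) = 5946 - 7830*I*√3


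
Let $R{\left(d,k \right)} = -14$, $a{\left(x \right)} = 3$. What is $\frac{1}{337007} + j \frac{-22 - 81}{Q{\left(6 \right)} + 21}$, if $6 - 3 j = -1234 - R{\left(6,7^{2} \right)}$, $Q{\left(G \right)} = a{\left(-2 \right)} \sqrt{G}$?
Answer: $- \frac{297895989235}{130421709} + \frac{126278 \sqrt{6}}{387} \approx -1484.8$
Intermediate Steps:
$Q{\left(G \right)} = 3 \sqrt{G}$
$j = \frac{1226}{3}$ ($j = 2 - \frac{-1234 - -14}{3} = 2 - \frac{-1234 + 14}{3} = 2 - - \frac{1220}{3} = 2 + \frac{1220}{3} = \frac{1226}{3} \approx 408.67$)
$\frac{1}{337007} + j \frac{-22 - 81}{Q{\left(6 \right)} + 21} = \frac{1}{337007} + \frac{1226 \frac{-22 - 81}{3 \sqrt{6} + 21}}{3} = \frac{1}{337007} + \frac{1226 \left(- \frac{103}{21 + 3 \sqrt{6}}\right)}{3} = \frac{1}{337007} - \frac{126278}{3 \left(21 + 3 \sqrt{6}\right)}$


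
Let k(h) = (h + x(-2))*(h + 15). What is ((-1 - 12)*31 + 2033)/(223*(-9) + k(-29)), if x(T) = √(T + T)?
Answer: -521926/512797 + 9128*I/512797 ≈ -1.0178 + 0.0178*I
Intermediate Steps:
x(T) = √2*√T (x(T) = √(2*T) = √2*√T)
k(h) = (15 + h)*(h + 2*I) (k(h) = (h + √2*√(-2))*(h + 15) = (h + √2*(I*√2))*(15 + h) = (h + 2*I)*(15 + h) = (15 + h)*(h + 2*I))
((-1 - 12)*31 + 2033)/(223*(-9) + k(-29)) = ((-1 - 12)*31 + 2033)/(223*(-9) + ((-29)² + 30*I - 29*(15 + 2*I))) = (-13*31 + 2033)/(-2007 + (841 + 30*I + (-435 - 58*I))) = (-403 + 2033)/(-2007 + (406 - 28*I)) = 1630/(-1601 - 28*I) = 1630*((-1601 + 28*I)/2563985) = 326*(-1601 + 28*I)/512797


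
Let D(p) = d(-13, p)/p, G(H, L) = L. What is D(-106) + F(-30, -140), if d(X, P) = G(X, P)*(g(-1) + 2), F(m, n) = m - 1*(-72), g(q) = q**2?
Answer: 45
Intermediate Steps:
F(m, n) = 72 + m (F(m, n) = m + 72 = 72 + m)
d(X, P) = 3*P (d(X, P) = P*((-1)**2 + 2) = P*(1 + 2) = P*3 = 3*P)
D(p) = 3 (D(p) = (3*p)/p = 3)
D(-106) + F(-30, -140) = 3 + (72 - 30) = 3 + 42 = 45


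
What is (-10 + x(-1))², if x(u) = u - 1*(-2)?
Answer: 81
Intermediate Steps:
x(u) = 2 + u (x(u) = u + 2 = 2 + u)
(-10 + x(-1))² = (-10 + (2 - 1))² = (-10 + 1)² = (-9)² = 81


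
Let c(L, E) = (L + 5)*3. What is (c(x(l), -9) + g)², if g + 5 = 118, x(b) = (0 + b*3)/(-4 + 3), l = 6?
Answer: 5476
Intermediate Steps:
x(b) = -3*b (x(b) = (0 + 3*b)/(-1) = (3*b)*(-1) = -3*b)
c(L, E) = 15 + 3*L (c(L, E) = (5 + L)*3 = 15 + 3*L)
g = 113 (g = -5 + 118 = 113)
(c(x(l), -9) + g)² = ((15 + 3*(-3*6)) + 113)² = ((15 + 3*(-18)) + 113)² = ((15 - 54) + 113)² = (-39 + 113)² = 74² = 5476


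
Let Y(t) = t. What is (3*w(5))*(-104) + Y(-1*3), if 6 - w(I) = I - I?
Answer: -1875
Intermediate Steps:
w(I) = 6 (w(I) = 6 - (I - I) = 6 - 1*0 = 6 + 0 = 6)
(3*w(5))*(-104) + Y(-1*3) = (3*6)*(-104) - 1*3 = 18*(-104) - 3 = -1872 - 3 = -1875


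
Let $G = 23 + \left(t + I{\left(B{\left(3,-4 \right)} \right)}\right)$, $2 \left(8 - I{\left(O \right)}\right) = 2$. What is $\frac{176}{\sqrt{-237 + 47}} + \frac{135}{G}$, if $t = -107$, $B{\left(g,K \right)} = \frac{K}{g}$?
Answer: $- \frac{135}{77} - \frac{88 i \sqrt{190}}{95} \approx -1.7532 - 12.768 i$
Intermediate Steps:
$I{\left(O \right)} = 7$ ($I{\left(O \right)} = 8 - 1 = 7$)
$G = -77$ ($G = 23 + \left(-107 + 7\right) = 23 - 100 = -77$)
$\frac{176}{\sqrt{-237 + 47}} + \frac{135}{G} = \frac{176}{\sqrt{-237 + 47}} + \frac{135}{-77} = \frac{176}{\sqrt{-190}} + 135 \left(- \frac{1}{77}\right) = \frac{176}{i \sqrt{190}} - \frac{135}{77} = 176 \left(- \frac{i \sqrt{190}}{190}\right) - \frac{135}{77} = - \frac{88 i \sqrt{190}}{95} - \frac{135}{77} = - \frac{135}{77} - \frac{88 i \sqrt{190}}{95}$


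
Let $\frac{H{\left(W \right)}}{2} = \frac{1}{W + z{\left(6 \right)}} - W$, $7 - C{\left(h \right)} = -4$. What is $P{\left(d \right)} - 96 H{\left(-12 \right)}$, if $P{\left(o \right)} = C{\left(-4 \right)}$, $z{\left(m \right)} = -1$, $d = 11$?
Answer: $- \frac{29617}{13} \approx -2278.2$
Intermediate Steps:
$C{\left(h \right)} = 11$ ($C{\left(h \right)} = 7 - -4 = 7 + 4 = 11$)
$P{\left(o \right)} = 11$
$H{\left(W \right)} = - 2 W + \frac{2}{-1 + W}$ ($H{\left(W \right)} = 2 \left(\frac{1}{W - 1} - W\right) = 2 \left(\frac{1}{-1 + W} - W\right) = - 2 W + \frac{2}{-1 + W}$)
$P{\left(d \right)} - 96 H{\left(-12 \right)} = 11 - 96 \frac{2 \left(1 - 12 - \left(-12\right)^{2}\right)}{-1 - 12} = 11 - 96 \frac{2 \left(1 - 12 - 144\right)}{-13} = 11 - 96 \cdot 2 \left(- \frac{1}{13}\right) \left(1 - 12 - 144\right) = 11 - 96 \cdot 2 \left(- \frac{1}{13}\right) \left(-155\right) = 11 - \frac{29760}{13} = - \frac{29617}{13}$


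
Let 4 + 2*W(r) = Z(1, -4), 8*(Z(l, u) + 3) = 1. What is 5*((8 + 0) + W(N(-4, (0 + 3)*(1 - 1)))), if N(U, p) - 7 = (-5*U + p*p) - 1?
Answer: 365/16 ≈ 22.813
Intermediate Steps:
Z(l, u) = -23/8 (Z(l, u) = -3 + (⅛)*1 = -3 + ⅛ = -23/8)
N(U, p) = 6 + p² - 5*U (N(U, p) = 7 + ((-5*U + p*p) - 1) = 7 + ((-5*U + p²) - 1) = 7 + ((p² - 5*U) - 1) = 7 + (-1 + p² - 5*U) = 6 + p² - 5*U)
W(r) = -55/16 (W(r) = -2 + (½)*(-23/8) = -2 - 23/16 = -55/16)
5*((8 + 0) + W(N(-4, (0 + 3)*(1 - 1)))) = 5*((8 + 0) - 55/16) = 5*(8 - 55/16) = 5*(73/16) = 365/16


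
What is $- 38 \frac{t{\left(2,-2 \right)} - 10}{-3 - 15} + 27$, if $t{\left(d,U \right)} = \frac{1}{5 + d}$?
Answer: $\frac{130}{21} \approx 6.1905$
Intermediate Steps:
$- 38 \frac{t{\left(2,-2 \right)} - 10}{-3 - 15} + 27 = - 38 \frac{\frac{1}{5 + 2} - 10}{-3 - 15} + 27 = - 38 \frac{\frac{1}{7} - 10}{-18} + 27 = - 38 \left(\frac{1}{7} - 10\right) \left(- \frac{1}{18}\right) + 27 = - 38 \left(\left(- \frac{69}{7}\right) \left(- \frac{1}{18}\right)\right) + 27 = \left(-38\right) \frac{23}{42} + 27 = - \frac{437}{21} + 27 = \frac{130}{21}$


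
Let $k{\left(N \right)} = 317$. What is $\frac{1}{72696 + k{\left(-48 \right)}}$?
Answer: $\frac{1}{73013} \approx 1.3696 \cdot 10^{-5}$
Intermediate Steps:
$\frac{1}{72696 + k{\left(-48 \right)}} = \frac{1}{72696 + 317} = \frac{1}{73013}$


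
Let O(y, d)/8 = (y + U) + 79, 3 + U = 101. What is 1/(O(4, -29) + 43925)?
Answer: 1/45373 ≈ 2.2040e-5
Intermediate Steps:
U = 98 (U = -3 + 101 = 98)
O(y, d) = 1416 + 8*y (O(y, d) = 8*((y + 98) + 79) = 8*((98 + y) + 79) = 8*(177 + y) = 1416 + 8*y)
1/(O(4, -29) + 43925) = 1/((1416 + 8*4) + 43925) = 1/((1416 + 32) + 43925) = 1/(1448 + 43925) = 1/45373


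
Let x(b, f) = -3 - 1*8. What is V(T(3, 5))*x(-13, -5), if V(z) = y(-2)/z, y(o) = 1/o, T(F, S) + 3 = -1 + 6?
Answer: 11/4 ≈ 2.7500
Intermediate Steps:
T(F, S) = 2 (T(F, S) = -3 + (-1 + 6) = -3 + 5 = 2)
x(b, f) = -11 (x(b, f) = -3 - 8 = -11)
V(z) = -1/(2*z) (V(z) = 1/((-2)*z) = -1/(2*z))
V(T(3, 5))*x(-13, -5) = -½/2*(-11) = -½*½*(-11) = -¼*(-11) = 11/4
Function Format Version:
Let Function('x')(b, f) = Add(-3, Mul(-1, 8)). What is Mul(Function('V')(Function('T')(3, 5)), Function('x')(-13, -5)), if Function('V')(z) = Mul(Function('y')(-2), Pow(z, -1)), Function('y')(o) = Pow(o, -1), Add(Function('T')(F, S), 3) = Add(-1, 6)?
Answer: Rational(11, 4) ≈ 2.7500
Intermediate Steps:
Function('T')(F, S) = 2 (Function('T')(F, S) = Add(-3, Add(-1, 6)) = Add(-3, 5) = 2)
Function('x')(b, f) = -11 (Function('x')(b, f) = Add(-3, -8) = -11)
Function('V')(z) = Mul(Rational(-1, 2), Pow(z, -1)) (Function('V')(z) = Mul(Pow(-2, -1), Pow(z, -1)) = Mul(Rational(-1, 2), Pow(z, -1)))
Mul(Function('V')(Function('T')(3, 5)), Function('x')(-13, -5)) = Mul(Mul(Rational(-1, 2), Pow(2, -1)), -11) = Mul(Mul(Rational(-1, 2), Rational(1, 2)), -11) = Mul(Rational(-1, 4), -11) = Rational(11, 4)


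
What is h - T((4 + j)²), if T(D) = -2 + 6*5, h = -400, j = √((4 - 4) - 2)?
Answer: -428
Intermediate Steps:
j = I*√2 (j = √(0 - 2) = √(-2) = I*√2 ≈ 1.4142*I)
T(D) = 28 (T(D) = -2 + 30 = 28)
h - T((4 + j)²) = -400 - 1*28 = -400 - 28 = -428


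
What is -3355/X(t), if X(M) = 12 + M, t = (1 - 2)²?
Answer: -3355/13 ≈ -258.08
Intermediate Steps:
t = 1 (t = (-1)² = 1)
-3355/X(t) = -3355/(12 + 1) = -3355/13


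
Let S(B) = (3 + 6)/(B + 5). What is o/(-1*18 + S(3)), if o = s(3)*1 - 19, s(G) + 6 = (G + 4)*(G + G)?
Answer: -136/135 ≈ -1.0074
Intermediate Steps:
s(G) = -6 + 2*G*(4 + G) (s(G) = -6 + (G + 4)*(G + G) = -6 + (4 + G)*(2*G) = -6 + 2*G*(4 + G))
S(B) = 9/(5 + B)
o = 17 (o = (-6 + 2*3**2 + 8*3)*1 - 19 = (-6 + 2*9 + 24)*1 - 19 = (-6 + 18 + 24)*1 - 19 = 36*1 - 19 = 36 - 19 = 17)
o/(-1*18 + S(3)) = 17/(-1*18 + 9/(5 + 3)) = 17/(-18 + 9/8) = 17/(-135/8) = 17*(-8/135) = -136/135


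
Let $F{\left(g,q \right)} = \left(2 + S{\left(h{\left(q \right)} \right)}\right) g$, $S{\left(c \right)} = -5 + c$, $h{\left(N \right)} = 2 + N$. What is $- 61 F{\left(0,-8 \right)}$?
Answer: $0$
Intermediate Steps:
$F{\left(g,q \right)} = g \left(-1 + q\right)$ ($F{\left(g,q \right)} = \left(2 + \left(-5 + \left(2 + q\right)\right)\right) g = \left(2 + \left(-3 + q\right)\right) g = \left(-1 + q\right) g = g \left(-1 + q\right)$)
$- 61 F{\left(0,-8 \right)} = - 61 \cdot 0 \left(-1 - 8\right) = - 61 \cdot 0 \left(-9\right) = \left(-61\right) 0 = 0$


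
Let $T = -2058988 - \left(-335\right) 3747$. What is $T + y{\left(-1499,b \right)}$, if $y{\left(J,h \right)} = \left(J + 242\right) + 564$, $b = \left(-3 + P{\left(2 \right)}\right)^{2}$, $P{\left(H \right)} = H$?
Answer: $-804436$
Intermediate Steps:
$b = 1$ ($b = \left(-3 + 2\right)^{2} = \left(-1\right)^{2} = 1$)
$y{\left(J,h \right)} = 806 + J$ ($y{\left(J,h \right)} = \left(242 + J\right) + 564 = 806 + J$)
$T = -803743$ ($T = -2058988 - -1255245 = -2058988 + 1255245 = -803743$)
$T + y{\left(-1499,b \right)} = -803743 + \left(806 - 1499\right) = -803743 - 693 = -804436$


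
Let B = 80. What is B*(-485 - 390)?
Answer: -70000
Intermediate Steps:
B*(-485 - 390) = 80*(-485 - 390) = 80*(-875) = -70000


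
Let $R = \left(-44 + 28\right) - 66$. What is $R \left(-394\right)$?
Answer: $32308$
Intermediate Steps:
$R = -82$ ($R = -16 - 66 = -82$)
$R \left(-394\right) = \left(-82\right) \left(-394\right) = 32308$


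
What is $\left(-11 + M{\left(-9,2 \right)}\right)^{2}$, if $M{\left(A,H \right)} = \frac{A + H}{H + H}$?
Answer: $\frac{2601}{16} \approx 162.56$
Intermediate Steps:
$M{\left(A,H \right)} = \frac{A + H}{2 H}$
$\left(-11 + M{\left(-9,2 \right)}\right)^{2} = \left(-11 + \frac{-9 + 2}{2 \cdot 2}\right)^{2} = \left(-11 + \frac{1}{2} \cdot \frac{1}{2} \left(-7\right)\right)^{2} = \left(-11 - \frac{7}{4}\right)^{2} = \left(- \frac{51}{4}\right)^{2} = \frac{2601}{16}$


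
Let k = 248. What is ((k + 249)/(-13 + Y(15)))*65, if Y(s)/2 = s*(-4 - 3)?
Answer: -32305/223 ≈ -144.87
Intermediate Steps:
Y(s) = -14*s (Y(s) = 2*(s*(-4 - 3)) = 2*(s*(-7)) = 2*(-7*s) = -14*s)
((k + 249)/(-13 + Y(15)))*65 = ((248 + 249)/(-13 - 14*15))*65 = (497/(-13 - 210))*65 = (497/(-223))*65 = (497*(-1/223))*65 = -497/223*65 = -32305/223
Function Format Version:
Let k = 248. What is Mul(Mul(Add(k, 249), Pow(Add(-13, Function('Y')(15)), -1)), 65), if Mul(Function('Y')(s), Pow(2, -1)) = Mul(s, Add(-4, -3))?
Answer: Rational(-32305, 223) ≈ -144.87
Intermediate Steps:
Function('Y')(s) = Mul(-14, s) (Function('Y')(s) = Mul(2, Mul(s, Add(-4, -3))) = Mul(2, Mul(s, -7)) = Mul(2, Mul(-7, s)) = Mul(-14, s))
Mul(Mul(Add(k, 249), Pow(Add(-13, Function('Y')(15)), -1)), 65) = Mul(Mul(Add(248, 249), Pow(Add(-13, Mul(-14, 15)), -1)), 65) = Mul(Mul(497, Pow(Add(-13, -210), -1)), 65) = Mul(Mul(497, Pow(-223, -1)), 65) = Mul(Mul(497, Rational(-1, 223)), 65) = Mul(Rational(-497, 223), 65) = Rational(-32305, 223)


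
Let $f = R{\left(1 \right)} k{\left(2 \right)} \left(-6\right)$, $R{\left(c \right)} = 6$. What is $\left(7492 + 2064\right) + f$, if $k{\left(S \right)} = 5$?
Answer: $9376$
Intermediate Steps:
$f = -180$ ($f = 6 \cdot 5 \left(-6\right) = 30 \left(-6\right) = -180$)
$\left(7492 + 2064\right) + f = \left(7492 + 2064\right) - 180 = 9556 - 180 = 9376$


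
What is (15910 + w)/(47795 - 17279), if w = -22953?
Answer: -7043/30516 ≈ -0.23080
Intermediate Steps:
(15910 + w)/(47795 - 17279) = (15910 - 22953)/(47795 - 17279) = -7043/30516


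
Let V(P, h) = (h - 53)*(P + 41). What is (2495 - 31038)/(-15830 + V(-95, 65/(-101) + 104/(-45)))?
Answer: 14414215/6468266 ≈ 2.2285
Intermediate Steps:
V(P, h) = (-53 + h)*(41 + P)
(2495 - 31038)/(-15830 + V(-95, 65/(-101) + 104/(-45))) = (2495 - 31038)/(-15830 + (-2173 - 53*(-95) + 41*(65/(-101) + 104/(-45)) - 95*(65/(-101) + 104/(-45)))) = -28543/(-15830 + (-2173 + 5035 + 41*(65*(-1/101) + 104*(-1/45)) - 95*(65*(-1/101) + 104*(-1/45)))) = -28543/(-15830 + (-2173 + 5035 + 41*(-65/101 - 104/45) - 95*(-65/101 - 104/45))) = -28543/(-15830 + (-2173 + 5035 + 41*(-13429/4545) - 95*(-13429/4545))) = -28543/(-15830 + (-2173 + 5035 - 550589/4545 + 255151/909)) = -28543/(-15830 + 1525884/505) = -28543/(-6468266/505) = -28543*(-505/6468266) = 14414215/6468266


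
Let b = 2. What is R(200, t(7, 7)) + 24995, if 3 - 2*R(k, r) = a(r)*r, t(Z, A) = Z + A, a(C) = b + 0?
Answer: 49965/2 ≈ 24983.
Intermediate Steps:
a(C) = 2 (a(C) = 2 + 0 = 2)
t(Z, A) = A + Z
R(k, r) = 3/2 - r
R(200, t(7, 7)) + 24995 = (3/2 - (7 + 7)) + 24995 = (3/2 - 1*14) + 24995 = (3/2 - 14) + 24995 = -25/2 + 24995 = 49965/2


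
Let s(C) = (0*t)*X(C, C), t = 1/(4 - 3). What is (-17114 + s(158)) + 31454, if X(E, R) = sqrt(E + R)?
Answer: 14340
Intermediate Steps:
t = 1 (t = 1/1 = 1)
s(C) = 0 (s(C) = (0*1)*sqrt(C + C) = 0*sqrt(2*C) = 0*(sqrt(2)*sqrt(C)) = 0)
(-17114 + s(158)) + 31454 = (-17114 + 0) + 31454 = -17114 + 31454 = 14340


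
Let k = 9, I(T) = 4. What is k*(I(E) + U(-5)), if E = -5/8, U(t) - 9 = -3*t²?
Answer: -558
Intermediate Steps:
U(t) = 9 - 3*t²
E = -5/8 (E = -5*⅛ = -5/8 ≈ -0.62500)
k*(I(E) + U(-5)) = 9*(4 + (9 - 3*(-5)²)) = 9*(4 + (9 - 3*25)) = 9*(4 + (9 - 75)) = 9*(4 - 66) = 9*(-62) = -558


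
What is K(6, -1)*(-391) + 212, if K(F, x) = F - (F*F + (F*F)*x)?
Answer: -2134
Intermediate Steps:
K(F, x) = F - F² - x*F² (K(F, x) = F - (F² + F²*x) = F - (F² + x*F²) = F + (-F² - x*F²) = F - F² - x*F²)
K(6, -1)*(-391) + 212 = (6*(1 - 1*6 - 1*6*(-1)))*(-391) + 212 = (6*(1 - 6 + 6))*(-391) + 212 = (6*1)*(-391) + 212 = 6*(-391) + 212 = -2346 + 212 = -2134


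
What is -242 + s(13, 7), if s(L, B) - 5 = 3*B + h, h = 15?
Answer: -201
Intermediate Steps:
s(L, B) = 20 + 3*B (s(L, B) = 5 + (3*B + 15) = 5 + (15 + 3*B) = 20 + 3*B)
-242 + s(13, 7) = -242 + (20 + 3*7) = -242 + (20 + 21) = -242 + 41 = -201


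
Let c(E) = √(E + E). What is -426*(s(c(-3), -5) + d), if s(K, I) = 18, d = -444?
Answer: 181476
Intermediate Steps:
c(E) = √2*√E (c(E) = √(2*E) = √2*√E)
-426*(s(c(-3), -5) + d) = -426*(18 - 444) = -426*(-426) = 181476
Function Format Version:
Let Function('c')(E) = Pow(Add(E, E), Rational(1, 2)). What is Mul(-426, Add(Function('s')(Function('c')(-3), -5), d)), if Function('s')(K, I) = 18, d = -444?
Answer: 181476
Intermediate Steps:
Function('c')(E) = Mul(Pow(2, Rational(1, 2)), Pow(E, Rational(1, 2))) (Function('c')(E) = Pow(Mul(2, E), Rational(1, 2)) = Mul(Pow(2, Rational(1, 2)), Pow(E, Rational(1, 2))))
Mul(-426, Add(Function('s')(Function('c')(-3), -5), d)) = Mul(-426, Add(18, -444)) = Mul(-426, -426) = 181476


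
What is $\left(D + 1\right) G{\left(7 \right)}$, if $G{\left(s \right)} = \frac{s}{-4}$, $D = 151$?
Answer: $-266$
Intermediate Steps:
$G{\left(s \right)} = - \frac{s}{4}$ ($G{\left(s \right)} = s \left(- \frac{1}{4}\right) = - \frac{s}{4}$)
$\left(D + 1\right) G{\left(7 \right)} = \left(151 + 1\right) \left(\left(- \frac{1}{4}\right) 7\right) = 152 \left(- \frac{7}{4}\right) = -266$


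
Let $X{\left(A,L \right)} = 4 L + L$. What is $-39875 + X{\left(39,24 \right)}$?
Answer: $-39755$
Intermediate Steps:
$X{\left(A,L \right)} = 5 L$
$-39875 + X{\left(39,24 \right)} = -39875 + 5 \cdot 24 = -39875 + 120 = -39755$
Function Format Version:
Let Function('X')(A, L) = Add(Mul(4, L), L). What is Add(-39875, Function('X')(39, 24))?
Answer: -39755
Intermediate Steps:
Function('X')(A, L) = Mul(5, L)
Add(-39875, Function('X')(39, 24)) = Add(-39875, Mul(5, 24)) = Add(-39875, 120) = -39755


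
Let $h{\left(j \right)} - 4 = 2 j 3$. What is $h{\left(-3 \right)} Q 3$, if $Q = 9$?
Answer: $-378$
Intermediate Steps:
$h{\left(j \right)} = 4 + 6 j$ ($h{\left(j \right)} = 4 + 2 j 3 = 4 + 6 j$)
$h{\left(-3 \right)} Q 3 = \left(4 + 6 \left(-3\right)\right) 9 \cdot 3 = \left(4 - 18\right) 9 \cdot 3 = \left(-14\right) 9 \cdot 3 = \left(-126\right) 3 = -378$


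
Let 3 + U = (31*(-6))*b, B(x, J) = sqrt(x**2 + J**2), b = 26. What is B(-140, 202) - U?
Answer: 4839 + 2*sqrt(15101) ≈ 5084.8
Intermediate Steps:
B(x, J) = sqrt(J**2 + x**2)
U = -4839 (U = -3 + (31*(-6))*26 = -3 - 186*26 = -3 - 4836 = -4839)
B(-140, 202) - U = sqrt(202**2 + (-140)**2) - 1*(-4839) = sqrt(40804 + 19600) + 4839 = sqrt(60404) + 4839 = 2*sqrt(15101) + 4839 = 4839 + 2*sqrt(15101)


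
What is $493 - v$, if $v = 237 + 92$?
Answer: $164$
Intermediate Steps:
$v = 329$
$493 - v = 493 - 329 = 164$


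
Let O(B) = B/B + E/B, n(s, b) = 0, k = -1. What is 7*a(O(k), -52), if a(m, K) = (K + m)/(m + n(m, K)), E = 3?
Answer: 189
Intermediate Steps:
O(B) = 1 + 3/B (O(B) = B/B + 3/B = 1 + 3/B)
a(m, K) = (K + m)/m (a(m, K) = (K + m)/(m + 0) = (K + m)/m)
7*a(O(k), -52) = 7*((-52 + (3 - 1)/(-1))/(((3 - 1)/(-1)))) = 7*((-52 - 1*2)/((-1*2))) = 7*((-52 - 2)/(-2)) = 7*(-½*(-54)) = 7*27 = 189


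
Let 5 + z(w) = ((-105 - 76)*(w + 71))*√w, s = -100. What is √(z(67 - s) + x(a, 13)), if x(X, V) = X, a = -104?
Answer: √(-109 - 43078*√167) ≈ 746.19*I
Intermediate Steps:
z(w) = -5 + √w*(-12851 - 181*w) (z(w) = -5 + ((-105 - 76)*(w + 71))*√w = -5 + (-181*(71 + w))*√w = -5 + (-12851 - 181*w)*√w = -5 + √w*(-12851 - 181*w))
√(z(67 - s) + x(a, 13)) = √((-5 - 12851*√(67 - 1*(-100)) - 181*(67 - 1*(-100))^(3/2)) - 104) = √((-5 - 12851*√(67 + 100) - 181*(67 + 100)^(3/2)) - 104) = √((-5 - 12851*√167 - 30227*√167) - 104) = √((-5 - 43078*√167) - 104) = √(-109 - 43078*√167)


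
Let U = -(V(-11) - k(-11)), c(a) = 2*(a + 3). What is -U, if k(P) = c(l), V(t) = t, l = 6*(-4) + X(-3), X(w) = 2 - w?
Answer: 21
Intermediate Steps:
l = -19 (l = 6*(-4) + (2 - 1*(-3)) = -24 + (2 + 3) = -24 + 5 = -19)
c(a) = 6 + 2*a (c(a) = 2*(3 + a) = 6 + 2*a)
k(P) = -32 (k(P) = 6 + 2*(-19) = 6 - 38 = -32)
U = -21 (U = -(-11 - 1*(-32)) = -(-11 + 32) = -1*21 = -21)
-U = -1*(-21) = 21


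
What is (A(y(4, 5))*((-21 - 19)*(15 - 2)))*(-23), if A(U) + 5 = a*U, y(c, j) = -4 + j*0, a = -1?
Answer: -11960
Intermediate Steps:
y(c, j) = -4 (y(c, j) = -4 + 0 = -4)
A(U) = -5 - U
(A(y(4, 5))*((-21 - 19)*(15 - 2)))*(-23) = ((-5 - 1*(-4))*((-21 - 19)*(15 - 2)))*(-23) = ((-5 + 4)*(-40*13))*(-23) = -1*(-520)*(-23) = 520*(-23) = -11960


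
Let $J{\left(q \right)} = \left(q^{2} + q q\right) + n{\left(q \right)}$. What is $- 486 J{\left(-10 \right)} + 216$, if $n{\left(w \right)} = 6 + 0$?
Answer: $-99900$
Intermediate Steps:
$n{\left(w \right)} = 6$
$J{\left(q \right)} = 6 + 2 q^{2}$ ($J{\left(q \right)} = \left(q^{2} + q q\right) + 6 = \left(q^{2} + q^{2}\right) + 6 = 2 q^{2} + 6 = 6 + 2 q^{2}$)
$- 486 J{\left(-10 \right)} + 216 = - 486 \left(6 + 2 \left(-10\right)^{2}\right) + 216 = - 486 \left(6 + 2 \cdot 100\right) + 216 = - 486 \left(6 + 200\right) + 216 = \left(-486\right) 206 + 216 = -100116 + 216 = -99900$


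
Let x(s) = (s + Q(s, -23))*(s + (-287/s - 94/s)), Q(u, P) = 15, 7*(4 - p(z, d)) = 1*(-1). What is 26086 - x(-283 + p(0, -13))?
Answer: -4508076117/95648 ≈ -47132.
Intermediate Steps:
p(z, d) = 29/7 (p(z, d) = 4 - (-1)/7 = 4 - ⅐*(-1) = 4 + ⅐ = 29/7)
x(s) = (15 + s)*(s - 381/s) (x(s) = (s + 15)*(s + (-287/s - 94/s)) = (15 + s)*(s - 381/s))
26086 - x(-283 + p(0, -13)) = 26086 - (-381 + (-283 + 29/7)² - 5715/(-283 + 29/7) + 15*(-283 + 29/7)) = 26086 - (-381 + (-1952/7)² - 5715/(-1952/7) + 15*(-1952/7)) = 26086 - (-381 + 3810304/49 - 5715*(-7/1952) - 29280/7) = 26086 - (-381 + 3810304/49 + 40005/1952 - 29280/7) = 26086 - 1*7003149845/95648 = 26086 - 7003149845/95648 = -4508076117/95648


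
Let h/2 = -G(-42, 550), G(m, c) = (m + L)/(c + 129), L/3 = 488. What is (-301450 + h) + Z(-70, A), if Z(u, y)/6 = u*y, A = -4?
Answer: -203546674/679 ≈ -2.9977e+5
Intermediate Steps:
L = 1464 (L = 3*488 = 1464)
G(m, c) = (1464 + m)/(129 + c) (G(m, c) = (m + 1464)/(c + 129) = (1464 + m)/(129 + c))
Z(u, y) = 6*u*y (Z(u, y) = 6*(u*y) = 6*u*y)
h = -2844/679 (h = 2*(-(1464 - 42)/(129 + 550)) = 2*(-1422/679) = -2844/679 ≈ -4.1885)
(-301450 + h) + Z(-70, A) = (-301450 - 2844/679) + 6*(-70)*(-4) = -204687394/679 + 1680 = -203546674/679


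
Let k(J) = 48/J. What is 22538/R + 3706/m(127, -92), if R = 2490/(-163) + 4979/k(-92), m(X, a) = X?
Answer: 63689225950/2374411177 ≈ 26.823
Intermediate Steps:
R = -18696151/1956 (R = 2490/(-163) + 4979/((48/(-92))) = 2490*(-1/163) + 4979/((48*(-1/92))) = -2490/163 + 4979/(-12/23) = -2490/163 + 4979*(-23/12) = -2490/163 - 114517/12 = -18696151/1956 ≈ -9558.4)
22538/R + 3706/m(127, -92) = 22538/(-18696151/1956) + 3706/127 = 22538*(-1956/18696151) + 3706*(1/127) = -44084328/18696151 + 3706/127 = 63689225950/2374411177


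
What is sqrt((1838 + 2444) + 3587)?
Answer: sqrt(7869) ≈ 88.707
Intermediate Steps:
sqrt((1838 + 2444) + 3587) = sqrt(4282 + 3587) = sqrt(7869)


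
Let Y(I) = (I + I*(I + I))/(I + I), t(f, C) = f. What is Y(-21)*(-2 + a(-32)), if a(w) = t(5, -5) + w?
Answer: 1189/2 ≈ 594.50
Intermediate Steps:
Y(I) = (I + 2*I²)/(2*I) (Y(I) = (I + I*(2*I))/((2*I)) = (I + 2*I²)*(1/(2*I)) = (I + 2*I²)/(2*I))
a(w) = 5 + w
Y(-21)*(-2 + a(-32)) = (½ - 21)*(-2 + (5 - 32)) = -41*(-2 - 27)/2 = -41/2*(-29) = 1189/2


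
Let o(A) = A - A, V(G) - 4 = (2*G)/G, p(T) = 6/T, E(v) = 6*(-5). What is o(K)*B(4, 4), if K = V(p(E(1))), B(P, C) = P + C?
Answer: 0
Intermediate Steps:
B(P, C) = C + P
E(v) = -30
V(G) = 6 (V(G) = 4 + (2*G)/G = 4 + 2 = 6)
K = 6
o(A) = 0
o(K)*B(4, 4) = 0*(4 + 4) = 0*8 = 0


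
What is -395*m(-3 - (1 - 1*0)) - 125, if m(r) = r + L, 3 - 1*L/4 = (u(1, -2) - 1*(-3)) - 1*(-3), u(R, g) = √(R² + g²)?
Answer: 6195 + 1580*√5 ≈ 9728.0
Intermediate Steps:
L = -12 - 4*√5 (L = 12 - 4*((√(1² + (-2)²) - 1*(-3)) - 1*(-3)) = 12 - 4*((√(1 + 4) + 3) + 3) = 12 - 4*((√5 + 3) + 3) = 12 - 4*((3 + √5) + 3) = 12 - 4*(6 + √5) = 12 + (-24 - 4*√5) = -12 - 4*√5 ≈ -20.944)
m(r) = -12 + r - 4*√5 (m(r) = r + (-12 - 4*√5) = -12 + r - 4*√5)
-395*m(-3 - (1 - 1*0)) - 125 = -395*(-12 + (-3 - (1 - 1*0)) - 4*√5) - 125 = -395*(-12 + (-3 - (1 + 0)) - 4*√5) - 125 = -395*(-12 + (-3 - 1*1) - 4*√5) - 125 = -395*(-12 + (-3 - 1) - 4*√5) - 125 = -395*(-12 - 4 - 4*√5) - 125 = -395*(-16 - 4*√5) - 125 = (6320 + 1580*√5) - 125 = 6195 + 1580*√5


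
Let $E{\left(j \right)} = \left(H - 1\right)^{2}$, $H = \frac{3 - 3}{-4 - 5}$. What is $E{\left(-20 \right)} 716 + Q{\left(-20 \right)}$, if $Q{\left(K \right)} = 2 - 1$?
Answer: $717$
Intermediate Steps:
$H = 0$ ($H = \frac{0}{-9} = 0 \left(- \frac{1}{9}\right) = 0$)
$Q{\left(K \right)} = 1$
$E{\left(j \right)} = 1$ ($E{\left(j \right)} = \left(0 - 1\right)^{2} = \left(-1\right)^{2} = 1$)
$E{\left(-20 \right)} 716 + Q{\left(-20 \right)} = 1 \cdot 716 + 1 = 716 + 1 = 717$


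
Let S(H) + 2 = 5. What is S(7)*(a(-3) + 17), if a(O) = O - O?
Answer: 51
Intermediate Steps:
a(O) = 0
S(H) = 3 (S(H) = -2 + 5 = 3)
S(7)*(a(-3) + 17) = 3*(0 + 17) = 3*17 = 51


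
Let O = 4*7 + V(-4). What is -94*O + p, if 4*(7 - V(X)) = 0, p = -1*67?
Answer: -3357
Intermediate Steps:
p = -67
V(X) = 7 (V(X) = 7 - 1/4*0 = 7 + 0 = 7)
O = 35 (O = 4*7 + 7 = 28 + 7 = 35)
-94*O + p = -94*35 - 67 = -3290 - 67 = -3357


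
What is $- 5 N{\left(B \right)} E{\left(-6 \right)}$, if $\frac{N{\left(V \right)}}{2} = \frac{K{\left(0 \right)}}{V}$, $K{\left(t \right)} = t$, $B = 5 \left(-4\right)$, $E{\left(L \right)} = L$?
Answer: $0$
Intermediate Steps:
$B = -20$
$N{\left(V \right)} = 0$ ($N{\left(V \right)} = 2 \frac{0}{V} = 2 \cdot 0 = 0$)
$- 5 N{\left(B \right)} E{\left(-6 \right)} = \left(-5\right) 0 \left(-6\right) = 0 \left(-6\right) = 0$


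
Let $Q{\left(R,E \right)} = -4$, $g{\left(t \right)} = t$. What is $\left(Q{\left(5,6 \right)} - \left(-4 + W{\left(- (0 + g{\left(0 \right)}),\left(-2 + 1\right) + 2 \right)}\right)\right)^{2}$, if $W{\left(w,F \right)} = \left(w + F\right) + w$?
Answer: $1$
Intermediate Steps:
$W{\left(w,F \right)} = F + 2 w$ ($W{\left(w,F \right)} = \left(F + w\right) + w = F + 2 w$)
$\left(Q{\left(5,6 \right)} - \left(-4 + W{\left(- (0 + g{\left(0 \right)}),\left(-2 + 1\right) + 2 \right)}\right)\right)^{2} = \left(-4 + \left(4 - \left(\left(\left(-2 + 1\right) + 2\right) + 2 \left(- (0 + 0)\right)\right)\right)\right)^{2} = \left(-4 + \left(4 - \left(\left(-1 + 2\right) + 2 \left(\left(-1\right) 0\right)\right)\right)\right)^{2} = \left(-4 + \left(4 - \left(1 + 2 \cdot 0\right)\right)\right)^{2} = \left(-4 + \left(4 - \left(1 + 0\right)\right)\right)^{2} = \left(-4 + \left(4 - 1\right)\right)^{2} = \left(-4 + 3\right)^{2} = \left(-1\right)^{2} = 1$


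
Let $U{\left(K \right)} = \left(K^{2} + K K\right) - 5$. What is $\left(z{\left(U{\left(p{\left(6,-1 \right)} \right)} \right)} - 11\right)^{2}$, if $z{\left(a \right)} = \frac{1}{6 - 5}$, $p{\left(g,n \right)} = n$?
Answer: $100$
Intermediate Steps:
$U{\left(K \right)} = -5 + 2 K^{2}$ ($U{\left(K \right)} = \left(K^{2} + K^{2}\right) - 5 = 2 K^{2} - 5 = -5 + 2 K^{2}$)
$z{\left(a \right)} = 1$ ($z{\left(a \right)} = \frac{1}{6 - 5} = 1^{-1} = 1$)
$\left(z{\left(U{\left(p{\left(6,-1 \right)} \right)} \right)} - 11\right)^{2} = \left(1 - 11\right)^{2} = \left(-10\right)^{2} = 100$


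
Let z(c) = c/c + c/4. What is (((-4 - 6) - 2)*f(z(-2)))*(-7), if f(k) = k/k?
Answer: 84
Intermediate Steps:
z(c) = 1 + c/4 (z(c) = 1 + c*(1/4) = 1 + c/4)
f(k) = 1
(((-4 - 6) - 2)*f(z(-2)))*(-7) = (((-4 - 6) - 2)*1)*(-7) = ((-10 - 2)*1)*(-7) = -12*1*(-7) = -12*(-7) = 84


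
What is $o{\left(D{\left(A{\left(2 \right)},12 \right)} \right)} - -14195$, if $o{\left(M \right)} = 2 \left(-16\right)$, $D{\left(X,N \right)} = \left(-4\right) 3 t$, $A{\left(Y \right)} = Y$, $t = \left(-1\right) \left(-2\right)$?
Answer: $14163$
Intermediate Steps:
$t = 2$
$D{\left(X,N \right)} = -24$ ($D{\left(X,N \right)} = \left(-4\right) 3 \cdot 2 = \left(-12\right) 2 = -24$)
$o{\left(M \right)} = -32$
$o{\left(D{\left(A{\left(2 \right)},12 \right)} \right)} - -14195 = -32 - -14195 = -32 + 14195 = 14163$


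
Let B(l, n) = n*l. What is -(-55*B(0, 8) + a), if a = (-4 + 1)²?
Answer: -9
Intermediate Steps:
a = 9 (a = (-3)² = 9)
B(l, n) = l*n
-(-55*B(0, 8) + a) = -(-0*8 + 9) = -(-55*0 + 9) = -(0 + 9) = -1*9 = -9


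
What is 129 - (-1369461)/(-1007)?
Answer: -1239558/1007 ≈ -1230.9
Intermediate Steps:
129 - (-1369461)/(-1007) = 129 - (-1369461)*(-1)/1007 = 129 - 953*1437/1007 = 129 - 1369461/1007 = -1239558/1007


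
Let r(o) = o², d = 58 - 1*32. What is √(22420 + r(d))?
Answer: 2*√5774 ≈ 151.97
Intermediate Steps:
d = 26 (d = 58 - 32 = 26)
√(22420 + r(d)) = √(22420 + 26²) = √(22420 + 676) = √23096 = 2*√5774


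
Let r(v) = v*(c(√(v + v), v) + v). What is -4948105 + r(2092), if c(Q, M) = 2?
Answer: -567457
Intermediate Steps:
r(v) = v*(2 + v)
-4948105 + r(2092) = -4948105 + 2092*(2 + 2092) = -4948105 + 2092*2094 = -4948105 + 4380648 = -567457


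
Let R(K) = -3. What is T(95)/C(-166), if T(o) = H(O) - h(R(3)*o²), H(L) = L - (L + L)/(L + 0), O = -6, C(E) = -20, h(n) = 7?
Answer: ¾ ≈ 0.75000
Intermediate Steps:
H(L) = -2 + L (H(L) = L - 2*L/L = L - 1*2 = L - 2 = -2 + L)
T(o) = -15 (T(o) = (-2 - 6) - 1*7 = -8 - 7 = -15)
T(95)/C(-166) = -15/(-20) = -15*(-1/20) = ¾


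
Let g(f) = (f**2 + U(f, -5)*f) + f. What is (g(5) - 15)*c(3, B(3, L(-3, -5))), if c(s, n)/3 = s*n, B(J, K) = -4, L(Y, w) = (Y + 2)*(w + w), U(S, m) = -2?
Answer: -180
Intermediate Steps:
L(Y, w) = 2*w*(2 + Y) (L(Y, w) = (2 + Y)*(2*w) = 2*w*(2 + Y))
c(s, n) = 3*n*s (c(s, n) = 3*(s*n) = 3*(n*s) = 3*n*s)
g(f) = f**2 - f (g(f) = (f**2 - 2*f) + f = f**2 - f)
(g(5) - 15)*c(3, B(3, L(-3, -5))) = (5*(-1 + 5) - 15)*(3*(-4)*3) = (5*4 - 15)*(-36) = (20 - 15)*(-36) = 5*(-36) = -180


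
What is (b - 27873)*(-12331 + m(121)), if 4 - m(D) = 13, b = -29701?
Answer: 710463160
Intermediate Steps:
m(D) = -9 (m(D) = 4 - 1*13 = 4 - 13 = -9)
(b - 27873)*(-12331 + m(121)) = (-29701 - 27873)*(-12331 - 9) = -57574*(-12340) = 710463160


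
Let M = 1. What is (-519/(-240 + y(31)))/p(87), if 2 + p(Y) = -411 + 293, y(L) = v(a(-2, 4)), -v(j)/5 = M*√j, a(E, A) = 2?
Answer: -519/28775 + 173*√2/460400 ≈ -0.017505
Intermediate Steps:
v(j) = -5*√j
y(L) = -5*√2
p(Y) = -120 (p(Y) = -2 + (-411 + 293) = -2 - 118 = -120)
(-519/(-240 + y(31)))/p(87) = -519/(-240 - 5*√2)/(-120) = -519/(-240 - 5*√2)*(-1/120) = 173/(40*(-240 - 5*√2))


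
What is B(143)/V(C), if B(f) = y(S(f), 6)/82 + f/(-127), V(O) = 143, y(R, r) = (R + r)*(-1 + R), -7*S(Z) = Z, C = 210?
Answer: 674738/36485449 ≈ 0.018493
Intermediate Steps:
S(Z) = -Z/7
y(R, r) = (-1 + R)*(R + r)
B(f) = -3/41 - 1209*f/72898 + f**2/4018 (B(f) = ((-f/7)**2 - (-1)*f/7 - 1*6 - f/7*6)/82 + f/(-127) = (f**2/49 + f/7 - 6 - 6*f/7)*(1/82) + f*(-1/127) = (-6 - 5*f/7 + f**2/49)*(1/82) - f/127 = (-3/41 - 5*f/574 + f**2/4018) - f/127 = -3/41 - 1209*f/72898 + f**2/4018)
B(143)/V(C) = (-3/41 - 1209/72898*143 + (1/4018)*143**2)/143 = (-3/41 - 172887/72898 + (1/4018)*20449)*(1/143) = (-3/41 - 172887/72898 + 20449/4018)*(1/143) = (674738/255143)*(1/143) = 674738/36485449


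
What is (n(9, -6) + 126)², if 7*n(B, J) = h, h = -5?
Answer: 769129/49 ≈ 15697.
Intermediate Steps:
n(B, J) = -5/7 (n(B, J) = (⅐)*(-5) = -5/7)
(n(9, -6) + 126)² = (-5/7 + 126)² = (877/7)² = 769129/49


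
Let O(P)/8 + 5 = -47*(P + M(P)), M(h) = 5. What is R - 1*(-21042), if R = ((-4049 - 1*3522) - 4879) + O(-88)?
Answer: 39760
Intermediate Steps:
O(P) = -1920 - 376*P (O(P) = -40 + 8*(-47*(P + 5)) = -40 + 8*(-47*(5 + P)) = -40 + 8*(-235 - 47*P) = -40 + (-1880 - 376*P) = -1920 - 376*P)
R = 18718 (R = ((-4049 - 1*3522) - 4879) + (-1920 - 376*(-88)) = ((-4049 - 3522) - 4879) + (-1920 + 33088) = (-7571 - 4879) + 31168 = -12450 + 31168 = 18718)
R - 1*(-21042) = 18718 - 1*(-21042) = 18718 + 21042 = 39760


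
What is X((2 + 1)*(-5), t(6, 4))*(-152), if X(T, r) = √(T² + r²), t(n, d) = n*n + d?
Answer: -760*√73 ≈ -6493.4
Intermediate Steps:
t(n, d) = d + n² (t(n, d) = n² + d = d + n²)
X((2 + 1)*(-5), t(6, 4))*(-152) = √(((2 + 1)*(-5))² + (4 + 6²)²)*(-152) = √((3*(-5))² + (4 + 36)²)*(-152) = √((-15)² + 40²)*(-152) = √(225 + 1600)*(-152) = √1825*(-152) = (5*√73)*(-152) = -760*√73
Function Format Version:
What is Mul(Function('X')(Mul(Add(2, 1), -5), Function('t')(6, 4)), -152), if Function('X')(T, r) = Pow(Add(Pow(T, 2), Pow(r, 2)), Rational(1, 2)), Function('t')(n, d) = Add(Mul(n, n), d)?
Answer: Mul(-760, Pow(73, Rational(1, 2))) ≈ -6493.4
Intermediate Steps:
Function('t')(n, d) = Add(d, Pow(n, 2)) (Function('t')(n, d) = Add(Pow(n, 2), d) = Add(d, Pow(n, 2)))
Mul(Function('X')(Mul(Add(2, 1), -5), Function('t')(6, 4)), -152) = Mul(Pow(Add(Pow(Mul(Add(2, 1), -5), 2), Pow(Add(4, Pow(6, 2)), 2)), Rational(1, 2)), -152) = Mul(Pow(Add(Pow(Mul(3, -5), 2), Pow(Add(4, 36), 2)), Rational(1, 2)), -152) = Mul(Pow(Add(Pow(-15, 2), Pow(40, 2)), Rational(1, 2)), -152) = Mul(Pow(Add(225, 1600), Rational(1, 2)), -152) = Mul(Pow(1825, Rational(1, 2)), -152) = Mul(Mul(5, Pow(73, Rational(1, 2))), -152) = Mul(-760, Pow(73, Rational(1, 2)))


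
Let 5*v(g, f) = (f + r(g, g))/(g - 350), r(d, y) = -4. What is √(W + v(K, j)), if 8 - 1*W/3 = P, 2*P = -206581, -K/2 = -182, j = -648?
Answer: 11*√12549110/70 ≈ 556.67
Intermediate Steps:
K = 364 (K = -2*(-182) = 364)
P = -206581/2 (P = (½)*(-206581) = -206581/2 ≈ -1.0329e+5)
v(g, f) = (-4 + f)/(5*(-350 + g)) (v(g, f) = ((f - 4)/(g - 350))/5 = ((-4 + f)/(-350 + g))/5 = (-4 + f)/(5*(-350 + g)))
W = 619791/2 (W = 24 - 3*(-206581/2) = 24 + 619743/2 = 619791/2 ≈ 3.0990e+5)
√(W + v(K, j)) = √(619791/2 + (-4 - 648)/(5*(-350 + 364))) = √(619791/2 + (⅕)*(-652)/14) = √(619791/2 + (⅕)*(1/14)*(-652)) = √(619791/2 - 326/35) = √(21692033/70) = 11*√12549110/70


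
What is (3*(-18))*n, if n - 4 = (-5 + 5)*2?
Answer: -216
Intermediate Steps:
n = 4 (n = 4 + (-5 + 5)*2 = 4 + 0*2 = 4 + 0 = 4)
(3*(-18))*n = (3*(-18))*4 = -54*4 = -216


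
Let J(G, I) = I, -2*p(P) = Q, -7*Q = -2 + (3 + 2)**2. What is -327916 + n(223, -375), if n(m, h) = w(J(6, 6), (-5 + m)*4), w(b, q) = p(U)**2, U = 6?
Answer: -64271007/196 ≈ -3.2791e+5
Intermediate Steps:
Q = -23/7 (Q = -(-2 + (3 + 2)**2)/7 = -(-2 + 5**2)/7 = -(-2 + 25)/7 = -1/7*23 = -23/7 ≈ -3.2857)
p(P) = 23/14 (p(P) = -1/2*(-23/7) = 23/14)
w(b, q) = 529/196 (w(b, q) = (23/14)**2 = 529/196)
n(m, h) = 529/196
-327916 + n(223, -375) = -327916 + 529/196 = -64271007/196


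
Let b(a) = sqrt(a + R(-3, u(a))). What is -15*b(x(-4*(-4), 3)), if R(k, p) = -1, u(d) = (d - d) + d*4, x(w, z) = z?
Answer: -15*sqrt(2) ≈ -21.213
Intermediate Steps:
u(d) = 4*d (u(d) = 0 + 4*d = 4*d)
b(a) = sqrt(-1 + a) (b(a) = sqrt(a - 1) = sqrt(-1 + a))
-15*b(x(-4*(-4), 3)) = -15*sqrt(-1 + 3) = -15*sqrt(2)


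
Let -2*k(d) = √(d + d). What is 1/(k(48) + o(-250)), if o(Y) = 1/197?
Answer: -197/931415 - 77618*√6/931415 ≈ -0.20434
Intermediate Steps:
k(d) = -√2*√d/2 (k(d) = -√(d + d)/2 = -√2*√d/2)
o(Y) = 1/197
1/(k(48) + o(-250)) = 1/(-√2*√48/2 + 1/197) = 1/(-√2*4*√3/2 + 1/197) = 1/(-2*√6 + 1/197) = 1/(1/197 - 2*√6)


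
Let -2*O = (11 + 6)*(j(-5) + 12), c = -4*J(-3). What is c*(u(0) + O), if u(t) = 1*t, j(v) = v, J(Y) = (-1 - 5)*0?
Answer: 0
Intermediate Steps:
J(Y) = 0 (J(Y) = -6*0 = 0)
u(t) = t
c = 0 (c = -4*0 = 0)
O = -119/2 (O = -(11 + 6)*(-5 + 12)/2 = -17*7/2 = -½*119 = -119/2 ≈ -59.500)
c*(u(0) + O) = 0*(0 - 119/2) = 0*(-119/2) = 0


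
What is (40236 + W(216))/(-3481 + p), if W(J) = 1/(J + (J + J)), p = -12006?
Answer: -26072929/10035576 ≈ -2.5980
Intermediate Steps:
W(J) = 1/(3*J) (W(J) = 1/(J + 2*J) = 1/(3*J))
(40236 + W(216))/(-3481 + p) = (40236 + (1/3)/216)/(-3481 - 12006) = (40236 + (1/3)*(1/216))/(-15487) = (40236 + 1/648)*(-1/15487) = (26072929/648)*(-1/15487) = -26072929/10035576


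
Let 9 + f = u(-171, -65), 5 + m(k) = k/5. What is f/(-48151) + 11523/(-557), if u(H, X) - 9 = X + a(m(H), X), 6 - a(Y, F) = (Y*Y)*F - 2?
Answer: -3052231376/134100535 ≈ -22.761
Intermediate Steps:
m(k) = -5 + k/5
a(Y, F) = 8 - F*Y² (a(Y, F) = 6 - ((Y*Y)*F - 2) = 6 - (Y²*F - 2) = 6 - (F*Y² - 2) = 6 - (-2 + F*Y²) = 6 + (2 - F*Y²) = 8 - F*Y²)
u(H, X) = 17 + X - X*(-5 + H/5)² (u(H, X) = 9 + (X + (8 - X*(-5 + H/5)²)) = 9 + (8 + X - X*(-5 + H/5)²) = 17 + X - X*(-5 + H/5)²)
f = 499123/5 (f = -9 + (17 - 65 - 1/25*(-65)*(-25 - 171)²) = -9 + (17 - 65 - 1/25*(-65)*(-196)²) = -9 + (17 - 65 - 1/25*(-65)*38416) = -9 + (17 - 65 + 499408/5) = -9 + 499168/5 = 499123/5 ≈ 99825.)
f/(-48151) + 11523/(-557) = (499123/5)/(-48151) + 11523/(-557) = (499123/5)*(-1/48151) + 11523*(-1/557) = -499123/240755 - 11523/557 = -3052231376/134100535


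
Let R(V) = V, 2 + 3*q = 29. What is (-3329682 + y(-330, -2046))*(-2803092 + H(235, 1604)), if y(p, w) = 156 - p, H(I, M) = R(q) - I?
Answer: 9332795072328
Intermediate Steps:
q = 9 (q = -2/3 + (1/3)*29 = -2/3 + 29/3 = 9)
H(I, M) = 9 - I
(-3329682 + y(-330, -2046))*(-2803092 + H(235, 1604)) = (-3329682 + (156 - 1*(-330)))*(-2803092 + (9 - 1*235)) = (-3329682 + (156 + 330))*(-2803092 + (9 - 235)) = (-3329682 + 486)*(-2803092 - 226) = -3329196*(-2803318) = 9332795072328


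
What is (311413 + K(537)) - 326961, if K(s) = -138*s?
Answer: -89654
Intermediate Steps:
(311413 + K(537)) - 326961 = (311413 - 138*537) - 326961 = (311413 - 74106) - 326961 = 237307 - 326961 = -89654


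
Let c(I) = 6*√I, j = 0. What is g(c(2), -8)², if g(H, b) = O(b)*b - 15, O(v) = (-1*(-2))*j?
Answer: 225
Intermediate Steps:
O(v) = 0 (O(v) = -1*(-2)*0 = 2*0 = 0)
g(H, b) = -15 (g(H, b) = 0*b - 15 = 0 - 15 = -15)
g(c(2), -8)² = (-15)² = 225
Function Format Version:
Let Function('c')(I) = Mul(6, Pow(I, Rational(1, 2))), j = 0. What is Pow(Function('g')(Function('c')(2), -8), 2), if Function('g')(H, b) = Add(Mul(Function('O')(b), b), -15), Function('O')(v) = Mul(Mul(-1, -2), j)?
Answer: 225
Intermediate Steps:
Function('O')(v) = 0 (Function('O')(v) = Mul(Mul(-1, -2), 0) = Mul(2, 0) = 0)
Function('g')(H, b) = -15 (Function('g')(H, b) = Add(Mul(0, b), -15) = Add(0, -15) = -15)
Pow(Function('g')(Function('c')(2), -8), 2) = Pow(-15, 2) = 225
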